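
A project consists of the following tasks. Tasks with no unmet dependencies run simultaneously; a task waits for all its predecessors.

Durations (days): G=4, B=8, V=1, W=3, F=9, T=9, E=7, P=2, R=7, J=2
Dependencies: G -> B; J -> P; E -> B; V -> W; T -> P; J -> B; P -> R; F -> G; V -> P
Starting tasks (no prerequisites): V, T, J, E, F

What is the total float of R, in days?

3

The longest chain is F→G→B = 9+4+8 = 21; overall finish 21 days.
The longest chain containing R totals 18 days.
Float = 21 − 18 = 3.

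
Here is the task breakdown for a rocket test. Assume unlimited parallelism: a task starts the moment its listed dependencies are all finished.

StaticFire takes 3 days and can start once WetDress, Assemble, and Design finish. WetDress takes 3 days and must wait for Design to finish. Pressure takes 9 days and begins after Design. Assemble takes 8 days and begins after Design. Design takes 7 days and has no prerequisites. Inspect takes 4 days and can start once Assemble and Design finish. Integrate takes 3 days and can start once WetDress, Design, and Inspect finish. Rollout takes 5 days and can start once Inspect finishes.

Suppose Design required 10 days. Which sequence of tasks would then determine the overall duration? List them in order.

Design, Assemble, Inspect, Rollout

The binding path is Design→Assemble→Inspect→Rollout = 7+8+4+5 = 24; finish at 24 days.
Design is on the critical path; changing it to 10 makes that path 27 days.
The critical path is still Design→Assemble→Inspect→Rollout; finish is now 27 days.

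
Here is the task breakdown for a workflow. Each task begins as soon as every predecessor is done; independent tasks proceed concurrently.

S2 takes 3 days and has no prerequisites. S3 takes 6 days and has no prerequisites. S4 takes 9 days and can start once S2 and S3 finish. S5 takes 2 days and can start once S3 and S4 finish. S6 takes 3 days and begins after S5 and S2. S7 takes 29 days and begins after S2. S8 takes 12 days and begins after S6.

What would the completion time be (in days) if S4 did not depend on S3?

Before: longest chain S2→S7 = 3+29 = 32, finish 32.
Without S3→S4, S4's earliest start moves from 6 to 3.
The longest chain is now S2→S7 = 3+29 = 32, so the schedule takes 32 days.

32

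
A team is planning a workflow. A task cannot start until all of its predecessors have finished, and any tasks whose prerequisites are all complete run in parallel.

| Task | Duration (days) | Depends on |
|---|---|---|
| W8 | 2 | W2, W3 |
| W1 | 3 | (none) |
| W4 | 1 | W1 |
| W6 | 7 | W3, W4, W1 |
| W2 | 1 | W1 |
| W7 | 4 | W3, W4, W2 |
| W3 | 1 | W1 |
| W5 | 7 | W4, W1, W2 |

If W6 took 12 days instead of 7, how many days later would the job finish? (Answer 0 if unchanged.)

5

The binding path is W1→W3→W6 = 3+1+7 = 11; finish at 11 days.
W6 lies on that path, so at 12 days the path becomes 16 days.
That remains the longest chain; total 16 days.
Change in finish: 16 − 11 = +5 days.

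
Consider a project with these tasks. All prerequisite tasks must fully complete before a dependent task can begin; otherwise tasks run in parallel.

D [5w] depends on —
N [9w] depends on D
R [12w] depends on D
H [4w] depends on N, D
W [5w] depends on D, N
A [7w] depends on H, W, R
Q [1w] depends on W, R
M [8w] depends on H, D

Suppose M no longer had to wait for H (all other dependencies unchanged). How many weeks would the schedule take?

26

Before: longest chain D→N→H→M = 5+9+4+8 = 26, finish 26.
Without H→M, M's earliest start moves from 18 to 5.
After: D→N→W→A = 5+9+5+7 = 26 → 26 weeks.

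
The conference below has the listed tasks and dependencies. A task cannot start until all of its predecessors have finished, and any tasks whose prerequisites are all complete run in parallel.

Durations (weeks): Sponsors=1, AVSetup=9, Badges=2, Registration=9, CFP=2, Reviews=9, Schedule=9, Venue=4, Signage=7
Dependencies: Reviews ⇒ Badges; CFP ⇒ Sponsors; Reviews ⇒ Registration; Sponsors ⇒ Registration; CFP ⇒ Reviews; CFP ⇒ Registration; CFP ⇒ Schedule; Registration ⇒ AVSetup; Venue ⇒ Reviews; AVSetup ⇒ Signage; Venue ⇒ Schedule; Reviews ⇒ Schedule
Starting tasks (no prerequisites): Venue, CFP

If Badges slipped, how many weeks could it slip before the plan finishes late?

Critical path: Venue→Reviews→Registration→AVSetup→Signage = 4+9+9+9+7 = 38, so the finish is 38 weeks.
The longest chain containing Badges totals 15 weeks.
So Badges can slip 38 − 15 = 23 weeks.

23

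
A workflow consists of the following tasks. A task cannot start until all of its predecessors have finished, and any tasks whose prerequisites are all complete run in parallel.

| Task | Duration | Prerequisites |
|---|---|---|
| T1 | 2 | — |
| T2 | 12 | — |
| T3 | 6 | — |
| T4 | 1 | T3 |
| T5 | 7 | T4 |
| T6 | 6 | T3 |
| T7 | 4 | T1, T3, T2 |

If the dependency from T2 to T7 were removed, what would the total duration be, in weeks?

Original critical path: T2→T7 = 12+4 = 16 ⇒ 16 weeks.
Without T2→T7, T7's earliest start moves from 12 to 6.
The longest chain is now T3→T4→T5 = 6+1+7 = 14, so the workflow takes 14 weeks.

14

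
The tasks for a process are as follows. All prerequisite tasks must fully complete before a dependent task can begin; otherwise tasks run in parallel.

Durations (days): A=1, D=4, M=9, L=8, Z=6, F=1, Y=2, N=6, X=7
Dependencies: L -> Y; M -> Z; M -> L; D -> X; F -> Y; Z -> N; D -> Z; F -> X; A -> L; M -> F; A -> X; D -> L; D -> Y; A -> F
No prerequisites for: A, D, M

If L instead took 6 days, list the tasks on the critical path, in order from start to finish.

M, Z, N

Critical path before the change: M→Z→N = 9+6+6 = 21 giving 21 days.
L is off the critical path — its longest chain is 19 days, giving 2 of slack.
The critical path is still M→Z→N; finish is now 21 days.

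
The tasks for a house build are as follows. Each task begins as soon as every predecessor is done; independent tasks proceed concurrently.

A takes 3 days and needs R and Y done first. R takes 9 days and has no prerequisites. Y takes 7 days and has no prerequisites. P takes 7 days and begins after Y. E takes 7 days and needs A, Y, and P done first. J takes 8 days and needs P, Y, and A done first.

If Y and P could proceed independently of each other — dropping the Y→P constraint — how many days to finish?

20

With the dependency in place, Y→P→J = 7+7+8 = 22 sets the finish at 22 days.
Without Y→P, P's earliest start moves from 7 to 0.
The longest chain is now R→A→J = 9+3+8 = 20, so the job takes 20 days.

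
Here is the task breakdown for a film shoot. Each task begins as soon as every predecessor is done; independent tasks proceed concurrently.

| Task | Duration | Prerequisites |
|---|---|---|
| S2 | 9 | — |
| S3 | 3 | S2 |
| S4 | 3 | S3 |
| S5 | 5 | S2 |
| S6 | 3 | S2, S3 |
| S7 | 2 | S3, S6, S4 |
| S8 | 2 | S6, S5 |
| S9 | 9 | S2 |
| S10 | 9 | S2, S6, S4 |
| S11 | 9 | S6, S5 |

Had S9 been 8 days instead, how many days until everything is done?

The binding path is S2→S3→S4→S10 = 9+3+3+9 = 24; finish at 24 days.
S9 has 6 days of float (longest path through it is 18).
No other chain overtakes it, so the finish is 24 days.

24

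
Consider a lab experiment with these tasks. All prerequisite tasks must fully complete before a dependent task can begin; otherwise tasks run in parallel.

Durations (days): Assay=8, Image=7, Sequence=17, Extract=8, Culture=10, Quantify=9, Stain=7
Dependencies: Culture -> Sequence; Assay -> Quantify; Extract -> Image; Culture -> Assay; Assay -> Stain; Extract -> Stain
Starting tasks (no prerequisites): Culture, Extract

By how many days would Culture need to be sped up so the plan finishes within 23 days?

Current finish: 27 days; target: 23.
Culture is on every critical path, so each day cut from Culture cuts the finish by one (this holds down to a finish of 18).
Need 27 − 23 = 4 days off Culture → Culture becomes 6 days, finish becomes 23.

4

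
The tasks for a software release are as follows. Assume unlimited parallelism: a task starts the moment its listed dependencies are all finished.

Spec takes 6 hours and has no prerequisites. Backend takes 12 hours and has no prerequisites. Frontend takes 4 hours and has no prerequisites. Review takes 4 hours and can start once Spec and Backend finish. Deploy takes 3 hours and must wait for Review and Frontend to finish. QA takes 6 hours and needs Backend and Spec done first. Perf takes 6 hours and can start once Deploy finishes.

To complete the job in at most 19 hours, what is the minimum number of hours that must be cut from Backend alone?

6

Current finish: 25 hours; target: 19.
Backend is on every critical path, so each hour cut from Backend cuts the finish by one (this holds down to a finish of 19).
Need 25 − 19 = 6 hours off Backend → Backend becomes 6 hours, finish becomes 19.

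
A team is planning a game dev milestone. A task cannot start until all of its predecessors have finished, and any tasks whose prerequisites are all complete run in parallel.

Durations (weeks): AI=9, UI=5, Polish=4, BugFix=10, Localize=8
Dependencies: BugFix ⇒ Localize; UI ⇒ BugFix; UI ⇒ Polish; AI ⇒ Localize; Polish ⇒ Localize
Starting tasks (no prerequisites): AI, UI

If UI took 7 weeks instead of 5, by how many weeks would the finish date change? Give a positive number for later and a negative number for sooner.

Actual critical path: UI→BugFix→Localize = 5+10+8 = 23 ⇒ 23 weeks.
UI is on the critical path; changing it to 7 makes that path 25 weeks.
No other chain overtakes it, so the finish is 25 weeks.
Change in finish: 25 − 23 = +2 weeks.

2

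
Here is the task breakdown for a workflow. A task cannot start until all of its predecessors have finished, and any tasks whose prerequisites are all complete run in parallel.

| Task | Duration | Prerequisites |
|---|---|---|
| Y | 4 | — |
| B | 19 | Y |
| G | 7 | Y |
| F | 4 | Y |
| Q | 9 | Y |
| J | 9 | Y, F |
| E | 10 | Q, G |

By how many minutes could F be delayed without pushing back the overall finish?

6

Y→B = 4+19 = 23 sets the makespan at 23 minutes.
The longest chain containing F totals 17 minutes.
So F can slip 14 − 8 = 6 minutes.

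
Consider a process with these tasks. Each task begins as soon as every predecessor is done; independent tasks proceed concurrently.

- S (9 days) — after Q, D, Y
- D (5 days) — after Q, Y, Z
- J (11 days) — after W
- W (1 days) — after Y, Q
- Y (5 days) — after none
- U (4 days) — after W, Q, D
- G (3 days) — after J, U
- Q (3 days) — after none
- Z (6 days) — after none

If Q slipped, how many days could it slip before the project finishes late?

2

Critical path: Z→D→S = 6+5+9 = 20, so the finish is 20 days.
The longest chain containing Q totals 18 days.
So Q can slip 5 − 3 = 2 days.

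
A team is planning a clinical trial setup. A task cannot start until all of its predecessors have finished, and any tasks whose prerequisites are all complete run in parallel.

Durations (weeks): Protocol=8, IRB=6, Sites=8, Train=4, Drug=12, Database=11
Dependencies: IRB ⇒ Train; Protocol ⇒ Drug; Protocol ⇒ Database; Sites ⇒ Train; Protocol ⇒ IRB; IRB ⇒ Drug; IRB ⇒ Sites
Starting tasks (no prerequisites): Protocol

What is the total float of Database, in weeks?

7

The longest chain is Protocol→IRB→Sites→Train = 8+6+8+4 = 26; overall finish 26 weeks.
The longest chain containing Database totals 19 weeks.
Slack of Database = 15 − 8 = 7 weeks.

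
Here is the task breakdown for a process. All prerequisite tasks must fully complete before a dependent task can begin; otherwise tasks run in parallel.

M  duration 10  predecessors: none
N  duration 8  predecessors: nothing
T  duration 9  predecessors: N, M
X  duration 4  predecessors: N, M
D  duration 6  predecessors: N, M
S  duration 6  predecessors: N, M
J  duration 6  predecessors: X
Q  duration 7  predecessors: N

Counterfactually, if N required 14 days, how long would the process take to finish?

Actual critical path: M→X→J = 10+4+6 = 20 ⇒ 20 days.
The longest path through N is only 18 days, so N has float 2.
Now N→X→J = 14+4+6 = 24 is longest, so the finish becomes 24 days.

24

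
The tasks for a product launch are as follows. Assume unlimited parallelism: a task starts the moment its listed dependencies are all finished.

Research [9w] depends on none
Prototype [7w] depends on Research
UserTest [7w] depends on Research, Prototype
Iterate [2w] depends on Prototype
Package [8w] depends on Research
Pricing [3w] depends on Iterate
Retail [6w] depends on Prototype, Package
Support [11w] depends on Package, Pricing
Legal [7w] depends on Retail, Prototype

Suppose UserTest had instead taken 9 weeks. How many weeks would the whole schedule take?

Actual critical path: Research→Prototype→Iterate→Pricing→Support = 9+7+2+3+11 = 32 ⇒ 32 weeks.
The longest path through UserTest is only 23 weeks, so UserTest has float 9.
No other chain overtakes it, so the finish is 32 weeks.

32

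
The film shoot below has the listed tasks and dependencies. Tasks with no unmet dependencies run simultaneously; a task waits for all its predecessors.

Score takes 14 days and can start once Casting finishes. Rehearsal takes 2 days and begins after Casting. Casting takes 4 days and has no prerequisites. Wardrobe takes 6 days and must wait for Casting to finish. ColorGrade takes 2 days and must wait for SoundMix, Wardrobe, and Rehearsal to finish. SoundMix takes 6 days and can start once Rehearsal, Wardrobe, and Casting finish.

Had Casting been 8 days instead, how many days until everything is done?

22

Baseline: Casting→Wardrobe→SoundMix→ColorGrade = 4+6+6+2 = 18 → 18 days.
Casting lies on that path, so at 8 days the path becomes 22 days.
That remains the longest chain; total 22 days.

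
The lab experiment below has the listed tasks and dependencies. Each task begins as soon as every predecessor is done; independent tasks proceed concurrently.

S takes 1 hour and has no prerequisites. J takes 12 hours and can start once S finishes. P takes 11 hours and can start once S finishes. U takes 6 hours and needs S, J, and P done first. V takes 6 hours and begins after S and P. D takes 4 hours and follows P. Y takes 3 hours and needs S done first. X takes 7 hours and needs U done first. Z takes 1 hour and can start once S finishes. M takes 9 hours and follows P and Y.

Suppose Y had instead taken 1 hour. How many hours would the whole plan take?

Critical path before the change: S→J→U→X = 1+12+6+7 = 26 giving 26 hours.
Y is off the critical path — its longest chain is 13 hours, giving 13 of slack.
That remains the longest chain; total 26 hours.

26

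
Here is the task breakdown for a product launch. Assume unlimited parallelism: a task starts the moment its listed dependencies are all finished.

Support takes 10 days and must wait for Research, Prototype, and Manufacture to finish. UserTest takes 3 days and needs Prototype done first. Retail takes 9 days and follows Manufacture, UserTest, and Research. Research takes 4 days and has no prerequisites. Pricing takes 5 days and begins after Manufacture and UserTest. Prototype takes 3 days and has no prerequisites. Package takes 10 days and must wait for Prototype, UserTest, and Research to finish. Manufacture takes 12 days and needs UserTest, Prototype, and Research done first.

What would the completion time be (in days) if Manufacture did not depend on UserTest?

26

With the dependency in place, Prototype→UserTest→Manufacture→Support = 3+3+12+10 = 28 sets the finish at 28 days.
Without UserTest→Manufacture, Manufacture's earliest start moves from 6 to 4.
New critical path: Research→Manufacture→Support = 4+12+10 = 26 ⇒ 26 days.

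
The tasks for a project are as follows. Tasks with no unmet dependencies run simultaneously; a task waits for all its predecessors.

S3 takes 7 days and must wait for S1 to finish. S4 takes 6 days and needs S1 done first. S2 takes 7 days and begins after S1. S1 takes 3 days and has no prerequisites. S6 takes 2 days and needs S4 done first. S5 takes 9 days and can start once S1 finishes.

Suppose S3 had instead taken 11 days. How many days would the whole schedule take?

14

Critical path before the change: S1→S5 = 3+9 = 12 giving 12 days.
S3 has 2 days of float (longest path through it is 10).
New critical path: S1→S3 = 3+11 = 14 ⇒ 14 days.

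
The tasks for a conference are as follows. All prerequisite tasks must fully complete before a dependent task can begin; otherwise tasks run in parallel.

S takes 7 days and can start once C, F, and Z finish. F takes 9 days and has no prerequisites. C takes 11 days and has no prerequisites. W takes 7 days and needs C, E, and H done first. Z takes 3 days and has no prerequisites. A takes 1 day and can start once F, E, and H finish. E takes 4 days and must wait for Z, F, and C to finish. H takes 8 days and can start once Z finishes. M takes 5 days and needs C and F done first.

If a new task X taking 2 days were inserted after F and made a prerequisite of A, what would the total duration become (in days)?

Originally the schedule takes 22 days.
With X inserted, A now waits for max(F, E, H, X).
New critical path: C→E→W = 11+4+7 = 22 ⇒ 22 days.

22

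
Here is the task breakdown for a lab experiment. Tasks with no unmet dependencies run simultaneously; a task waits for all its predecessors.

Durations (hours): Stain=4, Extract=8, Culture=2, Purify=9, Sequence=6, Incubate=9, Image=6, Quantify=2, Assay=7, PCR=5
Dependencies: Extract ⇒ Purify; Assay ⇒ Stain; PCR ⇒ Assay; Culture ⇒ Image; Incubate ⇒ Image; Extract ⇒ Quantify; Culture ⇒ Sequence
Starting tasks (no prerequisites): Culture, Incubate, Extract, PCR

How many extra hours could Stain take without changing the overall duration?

Critical path: Extract→Purify = 8+9 = 17, so the finish is 17 hours.
Longest path through Stain: 16 hours (earliest finish 16, latest finish 17).
So Stain can slip 17 − 16 = 1 hour.

1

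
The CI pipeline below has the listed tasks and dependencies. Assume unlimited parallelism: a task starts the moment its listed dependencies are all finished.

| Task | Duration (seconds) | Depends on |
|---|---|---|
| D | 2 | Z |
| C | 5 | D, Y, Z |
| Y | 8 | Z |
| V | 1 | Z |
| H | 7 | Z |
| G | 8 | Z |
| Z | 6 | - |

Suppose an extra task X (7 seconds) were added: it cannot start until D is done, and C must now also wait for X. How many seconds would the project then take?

20

Originally the project takes 19 seconds.
With X inserted, C now waits for max(D, Y, Z, X).
New critical path: Z→D→X→C = 6+2+7+5 = 20 ⇒ 20 seconds.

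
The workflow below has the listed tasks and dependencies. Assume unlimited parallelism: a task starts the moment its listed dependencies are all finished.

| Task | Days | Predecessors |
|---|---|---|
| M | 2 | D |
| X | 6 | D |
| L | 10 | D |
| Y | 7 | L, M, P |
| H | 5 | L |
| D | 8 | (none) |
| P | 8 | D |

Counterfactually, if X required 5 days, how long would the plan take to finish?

As given, the longest chain is D→L→Y = 8+10+7 = 25, so the finish is 25 days.
X has 11 days of float (longest path through it is 14).
That remains the longest chain; total 25 days.

25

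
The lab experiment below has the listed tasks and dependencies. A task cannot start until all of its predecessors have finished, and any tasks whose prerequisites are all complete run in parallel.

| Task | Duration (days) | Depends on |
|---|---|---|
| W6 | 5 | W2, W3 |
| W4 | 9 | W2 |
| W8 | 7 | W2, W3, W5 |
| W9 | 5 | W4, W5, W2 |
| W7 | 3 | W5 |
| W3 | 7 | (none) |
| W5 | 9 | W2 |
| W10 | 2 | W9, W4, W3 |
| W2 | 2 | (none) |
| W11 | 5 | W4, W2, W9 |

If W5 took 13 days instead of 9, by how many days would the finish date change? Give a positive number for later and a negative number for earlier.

The binding path is W2→W5→W9→W11 = 2+9+5+5 = 21; finish at 21 days.
Since W5 is critical, the +4 change carries straight to that chain (now 25 days).
No other chain overtakes it, so the finish is 25 days.
Change in finish: 25 − 21 = +4 days.

4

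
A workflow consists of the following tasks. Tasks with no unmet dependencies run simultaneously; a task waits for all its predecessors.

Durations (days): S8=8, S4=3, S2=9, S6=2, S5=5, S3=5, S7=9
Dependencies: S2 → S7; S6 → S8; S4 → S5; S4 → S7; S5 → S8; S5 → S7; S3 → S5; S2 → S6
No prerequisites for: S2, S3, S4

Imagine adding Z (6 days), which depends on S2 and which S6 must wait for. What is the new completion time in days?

25

Originally the project takes 19 days.
With Z inserted, S6 now waits for max(S2, Z).
New critical path: S2→Z→S6→S8 = 9+6+2+8 = 25 ⇒ 25 days.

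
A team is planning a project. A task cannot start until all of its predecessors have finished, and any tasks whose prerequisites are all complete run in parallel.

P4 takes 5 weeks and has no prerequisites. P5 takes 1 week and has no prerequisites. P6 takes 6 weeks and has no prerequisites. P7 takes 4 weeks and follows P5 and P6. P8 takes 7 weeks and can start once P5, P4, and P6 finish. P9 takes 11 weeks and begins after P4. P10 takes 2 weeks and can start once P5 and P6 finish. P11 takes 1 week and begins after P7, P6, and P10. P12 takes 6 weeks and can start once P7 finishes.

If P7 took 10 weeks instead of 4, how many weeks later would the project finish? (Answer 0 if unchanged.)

The binding path is P6→P7→P12 = 6+4+6 = 16; finish at 16 weeks.
P7 lies on that path, so at 10 weeks the path becomes 22 weeks.
That remains the longest chain; total 22 weeks.
Change in finish: 22 − 16 = +6 weeks.

6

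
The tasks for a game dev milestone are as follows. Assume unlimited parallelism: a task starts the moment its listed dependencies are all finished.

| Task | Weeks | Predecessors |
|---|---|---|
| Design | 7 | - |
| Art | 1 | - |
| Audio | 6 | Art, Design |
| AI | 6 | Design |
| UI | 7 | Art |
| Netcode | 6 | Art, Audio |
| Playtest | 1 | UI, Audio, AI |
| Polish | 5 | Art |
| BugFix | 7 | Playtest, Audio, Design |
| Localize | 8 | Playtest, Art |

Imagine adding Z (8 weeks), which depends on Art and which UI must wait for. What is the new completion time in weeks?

Originally the plan takes 22 weeks.
With Z inserted, UI now waits for max(Art, Z).
New critical path: Art→Z→UI→Playtest→Localize = 1+8+7+1+8 = 25 ⇒ 25 weeks.

25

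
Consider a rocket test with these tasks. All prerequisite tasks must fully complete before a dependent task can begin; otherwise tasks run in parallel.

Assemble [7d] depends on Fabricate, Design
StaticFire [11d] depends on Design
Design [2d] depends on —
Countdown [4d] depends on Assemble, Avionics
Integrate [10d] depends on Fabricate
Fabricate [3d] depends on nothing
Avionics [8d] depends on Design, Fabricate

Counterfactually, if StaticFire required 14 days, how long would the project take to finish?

16

Baseline: Fabricate→Avionics→Countdown = 3+8+4 = 15 → 15 days.
StaticFire is off the critical path — its longest chain is 13 days, giving 2 of slack.
Now Design→StaticFire = 2+14 = 16 is longest, so the finish becomes 16 days.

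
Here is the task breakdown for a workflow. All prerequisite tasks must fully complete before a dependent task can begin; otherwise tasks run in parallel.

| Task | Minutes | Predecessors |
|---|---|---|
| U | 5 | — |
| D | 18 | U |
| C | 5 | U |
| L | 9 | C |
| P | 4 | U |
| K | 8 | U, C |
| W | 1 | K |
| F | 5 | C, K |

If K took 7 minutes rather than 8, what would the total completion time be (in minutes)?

23

Critical path before the change: U→C→K→F = 5+5+8+5 = 23 giving 23 minutes.
K is on the critical path; changing it to 7 makes that path 22 minutes.
Now U→D = 5+18 = 23 is longest, so the finish becomes 23 minutes.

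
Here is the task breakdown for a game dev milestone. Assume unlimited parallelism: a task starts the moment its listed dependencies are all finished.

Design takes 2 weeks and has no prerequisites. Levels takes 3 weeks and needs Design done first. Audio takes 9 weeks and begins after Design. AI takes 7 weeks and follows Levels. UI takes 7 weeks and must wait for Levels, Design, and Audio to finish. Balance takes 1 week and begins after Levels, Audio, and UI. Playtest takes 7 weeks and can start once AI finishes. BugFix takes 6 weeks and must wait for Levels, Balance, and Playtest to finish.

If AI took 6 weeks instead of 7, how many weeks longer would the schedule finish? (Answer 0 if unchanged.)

0

Actual critical path: Design→Levels→AI→Playtest→BugFix = 2+3+7+7+6 = 25 ⇒ 25 weeks.
AI is on the critical path; changing it to 6 makes that path 24 weeks.
The binding chain switches to Design→Audio→UI→Balance→BugFix = 2+9+7+1+6 = 25; finish 25 weeks.
Change in finish: 25 − 25 = +0 weeks.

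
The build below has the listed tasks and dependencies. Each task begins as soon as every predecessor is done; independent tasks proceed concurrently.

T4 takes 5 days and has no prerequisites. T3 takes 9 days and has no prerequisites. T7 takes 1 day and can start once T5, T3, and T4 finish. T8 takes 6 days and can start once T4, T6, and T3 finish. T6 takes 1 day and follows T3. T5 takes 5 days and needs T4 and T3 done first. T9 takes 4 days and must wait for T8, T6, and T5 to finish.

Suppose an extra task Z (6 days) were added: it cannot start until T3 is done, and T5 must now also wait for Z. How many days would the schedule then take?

Originally the schedule takes 20 days.
With Z inserted, T5 now waits for max(T4, T3, Z).
New critical path: T3→Z→T5→T9 = 9+6+5+4 = 24 ⇒ 24 days.

24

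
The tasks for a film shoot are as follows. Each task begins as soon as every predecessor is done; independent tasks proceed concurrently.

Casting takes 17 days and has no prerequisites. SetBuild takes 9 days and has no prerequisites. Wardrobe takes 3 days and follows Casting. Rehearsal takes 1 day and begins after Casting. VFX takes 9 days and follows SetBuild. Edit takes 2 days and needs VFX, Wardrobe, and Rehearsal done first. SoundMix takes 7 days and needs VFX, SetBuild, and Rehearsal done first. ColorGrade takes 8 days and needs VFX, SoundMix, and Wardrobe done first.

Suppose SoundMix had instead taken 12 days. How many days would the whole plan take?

38

Critical path before the change: Casting→Rehearsal→SoundMix→ColorGrade = 17+1+7+8 = 33 giving 33 days.
SoundMix is on the critical path; changing it to 12 makes that path 38 days.
No other chain overtakes it, so the finish is 38 days.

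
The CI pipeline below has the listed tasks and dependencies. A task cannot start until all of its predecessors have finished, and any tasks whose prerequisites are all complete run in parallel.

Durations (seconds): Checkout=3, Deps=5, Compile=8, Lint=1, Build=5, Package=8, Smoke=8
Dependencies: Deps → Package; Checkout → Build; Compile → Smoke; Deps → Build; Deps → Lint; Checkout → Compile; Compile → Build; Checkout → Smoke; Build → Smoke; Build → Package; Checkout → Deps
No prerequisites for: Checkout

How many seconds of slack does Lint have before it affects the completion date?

15

Critical path: Checkout→Compile→Build→Package = 3+8+5+8 = 24, so the finish is 24 seconds.
Lint finishes as early as 9 and must finish by 24.
So Lint can slip 24 − 9 = 15 seconds.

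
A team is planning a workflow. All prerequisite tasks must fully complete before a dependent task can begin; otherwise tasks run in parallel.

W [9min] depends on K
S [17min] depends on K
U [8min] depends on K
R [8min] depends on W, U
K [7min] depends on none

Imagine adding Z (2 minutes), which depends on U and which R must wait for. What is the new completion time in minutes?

25

Originally the schedule takes 24 minutes.
With Z inserted, R now waits for max(W, U, Z).
New critical path: K→U→Z→R = 7+8+2+8 = 25 ⇒ 25 minutes.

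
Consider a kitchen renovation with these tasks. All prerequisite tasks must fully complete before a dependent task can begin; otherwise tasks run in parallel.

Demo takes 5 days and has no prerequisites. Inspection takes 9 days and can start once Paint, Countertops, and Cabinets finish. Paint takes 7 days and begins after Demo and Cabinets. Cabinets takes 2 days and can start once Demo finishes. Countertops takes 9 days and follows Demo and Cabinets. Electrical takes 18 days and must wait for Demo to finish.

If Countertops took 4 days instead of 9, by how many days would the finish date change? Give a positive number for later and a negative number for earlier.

-2

Baseline: Demo→Cabinets→Countertops→Inspection = 5+2+9+9 = 25 → 25 days.
Countertops is on the critical path; changing it to 4 makes that path 20 days.
New critical path: Demo→Electrical = 5+18 = 23 ⇒ 23 days.
Change in finish: 23 − 25 = -2 days.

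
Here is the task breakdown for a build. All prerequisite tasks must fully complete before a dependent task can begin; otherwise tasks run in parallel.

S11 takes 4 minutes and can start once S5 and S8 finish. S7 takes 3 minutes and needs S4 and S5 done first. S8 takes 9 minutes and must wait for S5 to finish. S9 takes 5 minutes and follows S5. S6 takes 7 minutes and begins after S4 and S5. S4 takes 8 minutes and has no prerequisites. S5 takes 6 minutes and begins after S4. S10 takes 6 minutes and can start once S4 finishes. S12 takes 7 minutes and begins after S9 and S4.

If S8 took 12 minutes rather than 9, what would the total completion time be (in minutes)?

Actual critical path: S4→S5→S8→S11 = 8+6+9+4 = 27 ⇒ 27 minutes.
Since S8 is critical, the +3 change carries straight to that chain (now 30 minutes).
No other chain overtakes it, so the finish is 30 minutes.

30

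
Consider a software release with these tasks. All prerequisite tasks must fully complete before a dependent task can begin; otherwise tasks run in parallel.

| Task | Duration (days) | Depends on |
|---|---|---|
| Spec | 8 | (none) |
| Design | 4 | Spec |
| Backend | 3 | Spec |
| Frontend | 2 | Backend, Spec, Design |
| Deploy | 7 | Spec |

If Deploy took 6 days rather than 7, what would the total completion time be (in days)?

14

Actual critical path: Spec→Deploy = 8+7 = 15 ⇒ 15 days.
Deploy is on the critical path; changing it to 6 makes that path 14 days.
The binding chain switches to Spec→Design→Frontend = 8+4+2 = 14; finish 14 days.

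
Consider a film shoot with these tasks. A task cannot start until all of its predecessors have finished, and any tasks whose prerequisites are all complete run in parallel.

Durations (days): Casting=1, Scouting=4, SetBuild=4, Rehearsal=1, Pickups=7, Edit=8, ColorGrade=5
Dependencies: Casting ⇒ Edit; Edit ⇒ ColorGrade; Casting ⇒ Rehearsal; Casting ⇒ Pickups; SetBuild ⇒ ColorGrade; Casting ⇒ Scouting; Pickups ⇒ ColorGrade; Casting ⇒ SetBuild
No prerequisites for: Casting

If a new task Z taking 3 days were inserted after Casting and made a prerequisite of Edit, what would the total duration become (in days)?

Originally the job takes 14 days.
With Z inserted, Edit now waits for max(Casting, Z).
New critical path: Casting→Z→Edit→ColorGrade = 1+3+8+5 = 17 ⇒ 17 days.

17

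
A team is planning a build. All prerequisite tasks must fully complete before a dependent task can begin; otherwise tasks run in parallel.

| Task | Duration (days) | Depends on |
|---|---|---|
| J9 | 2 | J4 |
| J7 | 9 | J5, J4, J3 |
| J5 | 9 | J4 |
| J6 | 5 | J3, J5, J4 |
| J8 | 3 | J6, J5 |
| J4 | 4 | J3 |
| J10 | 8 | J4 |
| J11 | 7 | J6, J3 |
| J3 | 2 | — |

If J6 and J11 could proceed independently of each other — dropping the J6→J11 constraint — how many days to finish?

Original critical path: J3→J4→J5→J6→J11 = 2+4+9+5+7 = 27 ⇒ 27 days.
Without J6→J11, J11's earliest start moves from 20 to 2.
After: J3→J4→J5→J7 = 2+4+9+9 = 24 → 24 days.

24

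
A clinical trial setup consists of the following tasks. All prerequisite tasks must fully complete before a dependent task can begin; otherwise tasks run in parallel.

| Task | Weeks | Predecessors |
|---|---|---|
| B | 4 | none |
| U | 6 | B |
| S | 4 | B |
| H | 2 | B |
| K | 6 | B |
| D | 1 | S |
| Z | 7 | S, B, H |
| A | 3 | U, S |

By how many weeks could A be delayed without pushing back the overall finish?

The longest chain is B→S→Z = 4+4+7 = 15; overall finish 15 weeks.
A finishes as early as 13 and must finish by 15.
Slack of A = 12 − 10 = 2 weeks.

2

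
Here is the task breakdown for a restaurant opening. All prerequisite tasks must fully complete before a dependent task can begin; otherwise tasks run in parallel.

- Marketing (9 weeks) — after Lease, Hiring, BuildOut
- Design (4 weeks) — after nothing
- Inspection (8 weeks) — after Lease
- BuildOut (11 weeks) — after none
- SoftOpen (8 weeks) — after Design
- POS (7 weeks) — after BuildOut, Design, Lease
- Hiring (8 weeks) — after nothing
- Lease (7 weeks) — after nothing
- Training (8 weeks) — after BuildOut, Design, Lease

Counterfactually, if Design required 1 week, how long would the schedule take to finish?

20

Critical path before the change: BuildOut→Marketing = 11+9 = 20 giving 20 weeks.
The longest path through Design is only 12 weeks, so Design has float 8.
No other chain overtakes it, so the finish is 20 weeks.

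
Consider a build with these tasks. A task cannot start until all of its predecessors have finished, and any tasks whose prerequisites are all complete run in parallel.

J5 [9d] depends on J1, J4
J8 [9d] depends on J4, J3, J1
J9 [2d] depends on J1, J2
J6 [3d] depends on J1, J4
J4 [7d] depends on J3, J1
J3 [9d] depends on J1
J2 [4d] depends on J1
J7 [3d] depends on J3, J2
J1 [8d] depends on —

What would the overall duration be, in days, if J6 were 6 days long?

33

The binding path is J1→J3→J4→J5 = 8+9+7+9 = 33; finish at 33 days.
The longest path through J6 is only 27 days, so J6 has float 6.
No other chain overtakes it, so the finish is 33 days.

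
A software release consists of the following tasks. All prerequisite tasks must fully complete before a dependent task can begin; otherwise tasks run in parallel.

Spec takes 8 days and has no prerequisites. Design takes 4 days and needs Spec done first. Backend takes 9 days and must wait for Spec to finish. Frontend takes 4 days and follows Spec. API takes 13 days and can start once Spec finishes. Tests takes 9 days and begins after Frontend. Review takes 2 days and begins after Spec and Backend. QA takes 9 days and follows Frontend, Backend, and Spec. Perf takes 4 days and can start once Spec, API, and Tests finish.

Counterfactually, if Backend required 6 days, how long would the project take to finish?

Critical path before the change: Spec→Backend→QA = 8+9+9 = 26 giving 26 days.
Since Backend is critical, the -3 change carries straight to that chain (now 23 days).
New critical path: Spec→Frontend→Tests→Perf = 8+4+9+4 = 25 ⇒ 25 days.

25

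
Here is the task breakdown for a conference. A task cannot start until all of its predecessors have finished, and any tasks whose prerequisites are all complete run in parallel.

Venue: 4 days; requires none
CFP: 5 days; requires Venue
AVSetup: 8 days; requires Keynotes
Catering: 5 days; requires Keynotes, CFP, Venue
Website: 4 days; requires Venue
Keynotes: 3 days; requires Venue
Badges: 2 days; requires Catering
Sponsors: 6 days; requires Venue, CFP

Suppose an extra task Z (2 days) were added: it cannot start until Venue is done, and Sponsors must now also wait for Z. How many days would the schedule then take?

16

Originally the schedule takes 16 days.
With Z inserted, Sponsors now waits for max(Venue, CFP, Z).
New critical path: Venue→CFP→Catering→Badges = 4+5+5+2 = 16 ⇒ 16 days.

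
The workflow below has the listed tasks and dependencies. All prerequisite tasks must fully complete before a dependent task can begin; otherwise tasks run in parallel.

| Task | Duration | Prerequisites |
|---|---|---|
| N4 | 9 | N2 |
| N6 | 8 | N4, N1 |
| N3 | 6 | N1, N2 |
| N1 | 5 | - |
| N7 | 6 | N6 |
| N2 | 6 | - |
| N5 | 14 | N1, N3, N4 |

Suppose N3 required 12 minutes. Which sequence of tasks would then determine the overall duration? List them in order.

Critical path before the change: N2→N4→N5 = 6+9+14 = 29 giving 29 minutes.
The longest path through N3 is only 26 minutes, so N3 has float 3.
Now N2→N3→N5 = 6+12+14 = 32 is longest, so the finish becomes 32 minutes.

N2, N3, N5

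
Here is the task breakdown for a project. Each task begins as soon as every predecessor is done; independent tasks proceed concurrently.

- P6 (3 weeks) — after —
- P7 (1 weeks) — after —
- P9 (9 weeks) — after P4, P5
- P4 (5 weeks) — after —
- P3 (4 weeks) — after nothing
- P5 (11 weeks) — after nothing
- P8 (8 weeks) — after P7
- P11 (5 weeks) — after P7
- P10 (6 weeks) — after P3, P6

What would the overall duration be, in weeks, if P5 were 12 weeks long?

21

Baseline: P5→P9 = 11+9 = 20 → 20 weeks.
Since P5 is critical, the +1 change carries straight to that chain (now 21 weeks).
No other chain overtakes it, so the finish is 21 weeks.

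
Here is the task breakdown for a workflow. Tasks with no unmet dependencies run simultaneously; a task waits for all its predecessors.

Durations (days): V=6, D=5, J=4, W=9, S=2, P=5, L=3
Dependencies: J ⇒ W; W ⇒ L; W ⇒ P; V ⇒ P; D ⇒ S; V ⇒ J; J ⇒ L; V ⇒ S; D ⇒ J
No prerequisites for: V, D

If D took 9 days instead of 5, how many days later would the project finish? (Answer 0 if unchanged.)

3

As given, the longest chain is V→J→W→P = 6+4+9+5 = 24, so the finish is 24 days.
D has 1 day of float (longest path through it is 23).
New critical path: D→J→W→P = 9+4+9+5 = 27 ⇒ 27 days.
Change in finish: 27 − 24 = +3 days.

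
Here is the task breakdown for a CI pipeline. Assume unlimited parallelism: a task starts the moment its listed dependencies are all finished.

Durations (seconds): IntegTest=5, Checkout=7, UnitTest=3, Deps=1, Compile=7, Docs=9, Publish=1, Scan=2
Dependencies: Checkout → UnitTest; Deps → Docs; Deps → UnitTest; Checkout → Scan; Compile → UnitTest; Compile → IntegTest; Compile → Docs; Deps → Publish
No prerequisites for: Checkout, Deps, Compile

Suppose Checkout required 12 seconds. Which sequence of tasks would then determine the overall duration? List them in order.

As given, the longest chain is Compile→Docs = 7+9 = 16, so the finish is 16 seconds.
Checkout is off the critical path — its longest chain is 10 seconds, giving 6 of slack.
The critical path is still Compile→Docs; finish is now 16 seconds.

Compile, Docs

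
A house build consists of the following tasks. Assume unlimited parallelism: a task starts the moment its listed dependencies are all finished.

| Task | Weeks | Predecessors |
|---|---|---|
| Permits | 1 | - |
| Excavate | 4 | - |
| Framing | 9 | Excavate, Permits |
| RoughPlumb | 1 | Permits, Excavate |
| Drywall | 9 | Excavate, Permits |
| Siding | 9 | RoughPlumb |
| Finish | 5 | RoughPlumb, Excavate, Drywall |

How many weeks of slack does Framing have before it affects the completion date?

Critical path: Excavate→Drywall→Finish = 4+9+5 = 18, so the finish is 18 weeks.
Longest path through Framing: 13 weeks (earliest finish 13, latest finish 18).
Slack of Framing = 9 − 4 = 5 weeks.

5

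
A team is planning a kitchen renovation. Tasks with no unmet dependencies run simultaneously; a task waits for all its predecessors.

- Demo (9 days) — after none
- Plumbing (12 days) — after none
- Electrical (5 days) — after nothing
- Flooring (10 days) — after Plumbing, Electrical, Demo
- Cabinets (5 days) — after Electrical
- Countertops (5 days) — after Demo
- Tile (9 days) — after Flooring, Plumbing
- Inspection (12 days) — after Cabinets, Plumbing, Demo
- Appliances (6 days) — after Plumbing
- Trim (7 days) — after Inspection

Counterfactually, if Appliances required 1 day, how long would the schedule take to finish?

As given, the longest chain is Plumbing→Flooring→Tile = 12+10+9 = 31, so the finish is 31 days.
Appliances is off the critical path — its longest chain is 18 days, giving 13 of slack.
That remains the longest chain; total 31 days.

31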